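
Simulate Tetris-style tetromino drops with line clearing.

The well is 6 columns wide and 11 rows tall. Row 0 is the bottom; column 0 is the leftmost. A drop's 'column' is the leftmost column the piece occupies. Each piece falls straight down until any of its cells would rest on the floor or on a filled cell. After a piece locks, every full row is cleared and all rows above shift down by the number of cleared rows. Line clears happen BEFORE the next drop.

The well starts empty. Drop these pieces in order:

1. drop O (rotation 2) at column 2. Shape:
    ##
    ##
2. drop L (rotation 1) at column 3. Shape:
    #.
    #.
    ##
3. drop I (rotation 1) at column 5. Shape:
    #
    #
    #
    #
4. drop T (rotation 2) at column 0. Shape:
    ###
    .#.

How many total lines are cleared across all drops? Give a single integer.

Drop 1: O rot2 at col 2 lands with bottom-row=0; cleared 0 line(s) (total 0); column heights now [0 0 2 2 0 0], max=2
Drop 2: L rot1 at col 3 lands with bottom-row=2; cleared 0 line(s) (total 0); column heights now [0 0 2 5 3 0], max=5
Drop 3: I rot1 at col 5 lands with bottom-row=0; cleared 0 line(s) (total 0); column heights now [0 0 2 5 3 4], max=5
Drop 4: T rot2 at col 0 lands with bottom-row=1; cleared 1 line(s) (total 1); column heights now [0 2 2 4 0 3], max=4

Answer: 1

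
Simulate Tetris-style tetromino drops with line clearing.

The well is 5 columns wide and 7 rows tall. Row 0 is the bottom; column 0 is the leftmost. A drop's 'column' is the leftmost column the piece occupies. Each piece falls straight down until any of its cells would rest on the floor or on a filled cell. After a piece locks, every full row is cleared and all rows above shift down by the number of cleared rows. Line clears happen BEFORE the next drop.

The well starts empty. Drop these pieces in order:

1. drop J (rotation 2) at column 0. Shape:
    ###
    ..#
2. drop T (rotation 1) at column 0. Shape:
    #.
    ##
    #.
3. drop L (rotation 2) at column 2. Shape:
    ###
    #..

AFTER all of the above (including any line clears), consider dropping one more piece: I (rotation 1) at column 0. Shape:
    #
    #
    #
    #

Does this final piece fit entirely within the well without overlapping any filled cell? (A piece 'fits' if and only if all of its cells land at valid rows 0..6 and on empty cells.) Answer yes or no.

Drop 1: J rot2 at col 0 lands with bottom-row=0; cleared 0 line(s) (total 0); column heights now [2 2 2 0 0], max=2
Drop 2: T rot1 at col 0 lands with bottom-row=2; cleared 0 line(s) (total 0); column heights now [5 4 2 0 0], max=5
Drop 3: L rot2 at col 2 lands with bottom-row=2; cleared 1 line(s) (total 1); column heights now [4 2 3 0 0], max=4
Test piece I rot1 at col 0 (width 1): heights before test = [4 2 3 0 0]; fits = False

Answer: no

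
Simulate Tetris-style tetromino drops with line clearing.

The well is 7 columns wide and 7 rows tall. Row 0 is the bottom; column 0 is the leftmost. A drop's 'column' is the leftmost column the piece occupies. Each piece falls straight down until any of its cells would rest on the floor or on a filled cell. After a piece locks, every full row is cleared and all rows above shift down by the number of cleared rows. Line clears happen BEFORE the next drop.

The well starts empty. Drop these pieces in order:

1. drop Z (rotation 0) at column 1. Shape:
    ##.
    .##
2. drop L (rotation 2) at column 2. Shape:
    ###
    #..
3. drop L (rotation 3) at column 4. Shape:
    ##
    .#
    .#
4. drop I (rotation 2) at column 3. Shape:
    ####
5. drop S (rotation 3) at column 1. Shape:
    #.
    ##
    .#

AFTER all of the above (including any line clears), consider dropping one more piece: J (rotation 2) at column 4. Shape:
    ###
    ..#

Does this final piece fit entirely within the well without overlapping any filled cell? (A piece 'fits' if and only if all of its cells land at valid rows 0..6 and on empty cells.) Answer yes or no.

Drop 1: Z rot0 at col 1 lands with bottom-row=0; cleared 0 line(s) (total 0); column heights now [0 2 2 1 0 0 0], max=2
Drop 2: L rot2 at col 2 lands with bottom-row=2; cleared 0 line(s) (total 0); column heights now [0 2 4 4 4 0 0], max=4
Drop 3: L rot3 at col 4 lands with bottom-row=2; cleared 0 line(s) (total 0); column heights now [0 2 4 4 5 5 0], max=5
Drop 4: I rot2 at col 3 lands with bottom-row=5; cleared 0 line(s) (total 0); column heights now [0 2 4 6 6 6 6], max=6
Drop 5: S rot3 at col 1 lands with bottom-row=4; cleared 0 line(s) (total 0); column heights now [0 7 6 6 6 6 6], max=7
Test piece J rot2 at col 4 (width 3): heights before test = [0 7 6 6 6 6 6]; fits = False

Answer: no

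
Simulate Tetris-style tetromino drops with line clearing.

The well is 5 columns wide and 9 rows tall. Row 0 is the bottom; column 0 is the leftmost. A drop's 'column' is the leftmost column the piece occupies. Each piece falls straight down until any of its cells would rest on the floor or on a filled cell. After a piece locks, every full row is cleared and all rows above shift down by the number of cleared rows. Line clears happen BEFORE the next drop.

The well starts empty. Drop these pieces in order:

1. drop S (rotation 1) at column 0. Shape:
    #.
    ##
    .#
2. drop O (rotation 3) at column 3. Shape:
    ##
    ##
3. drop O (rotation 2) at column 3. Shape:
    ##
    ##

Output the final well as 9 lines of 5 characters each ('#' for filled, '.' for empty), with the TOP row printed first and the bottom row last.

Answer: .....
.....
.....
.....
.....
...##
#..##
##.##
.#.##

Derivation:
Drop 1: S rot1 at col 0 lands with bottom-row=0; cleared 0 line(s) (total 0); column heights now [3 2 0 0 0], max=3
Drop 2: O rot3 at col 3 lands with bottom-row=0; cleared 0 line(s) (total 0); column heights now [3 2 0 2 2], max=3
Drop 3: O rot2 at col 3 lands with bottom-row=2; cleared 0 line(s) (total 0); column heights now [3 2 0 4 4], max=4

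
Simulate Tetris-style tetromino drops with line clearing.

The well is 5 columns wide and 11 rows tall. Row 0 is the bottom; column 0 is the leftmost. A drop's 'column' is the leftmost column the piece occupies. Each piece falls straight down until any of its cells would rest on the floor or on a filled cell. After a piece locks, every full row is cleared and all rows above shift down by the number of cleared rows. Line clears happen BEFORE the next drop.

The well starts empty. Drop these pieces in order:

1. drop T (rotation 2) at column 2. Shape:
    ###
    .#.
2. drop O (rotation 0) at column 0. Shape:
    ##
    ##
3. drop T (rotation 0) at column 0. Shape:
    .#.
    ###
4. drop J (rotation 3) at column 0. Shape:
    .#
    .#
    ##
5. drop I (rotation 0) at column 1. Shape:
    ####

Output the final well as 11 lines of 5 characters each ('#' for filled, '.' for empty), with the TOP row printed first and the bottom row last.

Answer: .....
.....
.....
.....
.####
.#...
.#...
##...
.#...
###..
##.#.

Derivation:
Drop 1: T rot2 at col 2 lands with bottom-row=0; cleared 0 line(s) (total 0); column heights now [0 0 2 2 2], max=2
Drop 2: O rot0 at col 0 lands with bottom-row=0; cleared 1 line(s) (total 1); column heights now [1 1 0 1 0], max=1
Drop 3: T rot0 at col 0 lands with bottom-row=1; cleared 0 line(s) (total 1); column heights now [2 3 2 1 0], max=3
Drop 4: J rot3 at col 0 lands with bottom-row=3; cleared 0 line(s) (total 1); column heights now [4 6 2 1 0], max=6
Drop 5: I rot0 at col 1 lands with bottom-row=6; cleared 0 line(s) (total 1); column heights now [4 7 7 7 7], max=7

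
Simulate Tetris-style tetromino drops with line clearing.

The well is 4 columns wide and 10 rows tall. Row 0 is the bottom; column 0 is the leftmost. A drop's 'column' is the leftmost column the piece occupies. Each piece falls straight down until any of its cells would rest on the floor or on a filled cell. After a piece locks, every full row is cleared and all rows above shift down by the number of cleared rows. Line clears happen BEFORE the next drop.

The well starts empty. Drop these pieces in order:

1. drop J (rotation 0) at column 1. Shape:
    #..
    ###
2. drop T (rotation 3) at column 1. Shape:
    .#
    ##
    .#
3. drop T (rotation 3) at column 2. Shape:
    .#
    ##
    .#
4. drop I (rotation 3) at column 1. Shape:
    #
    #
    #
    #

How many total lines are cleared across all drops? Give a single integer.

Answer: 0

Derivation:
Drop 1: J rot0 at col 1 lands with bottom-row=0; cleared 0 line(s) (total 0); column heights now [0 2 1 1], max=2
Drop 2: T rot3 at col 1 lands with bottom-row=1; cleared 0 line(s) (total 0); column heights now [0 3 4 1], max=4
Drop 3: T rot3 at col 2 lands with bottom-row=3; cleared 0 line(s) (total 0); column heights now [0 3 5 6], max=6
Drop 4: I rot3 at col 1 lands with bottom-row=3; cleared 0 line(s) (total 0); column heights now [0 7 5 6], max=7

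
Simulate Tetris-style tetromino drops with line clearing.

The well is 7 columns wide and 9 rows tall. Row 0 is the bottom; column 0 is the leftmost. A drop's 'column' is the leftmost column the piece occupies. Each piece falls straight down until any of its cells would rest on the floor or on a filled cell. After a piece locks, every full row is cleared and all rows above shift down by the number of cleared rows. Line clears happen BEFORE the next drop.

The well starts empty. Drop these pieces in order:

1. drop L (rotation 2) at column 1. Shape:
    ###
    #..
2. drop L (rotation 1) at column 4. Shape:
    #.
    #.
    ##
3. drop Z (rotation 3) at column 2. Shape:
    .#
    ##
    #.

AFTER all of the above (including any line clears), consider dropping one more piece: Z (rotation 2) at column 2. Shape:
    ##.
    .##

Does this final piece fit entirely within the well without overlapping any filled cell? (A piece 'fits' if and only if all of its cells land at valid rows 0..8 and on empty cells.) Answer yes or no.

Drop 1: L rot2 at col 1 lands with bottom-row=0; cleared 0 line(s) (total 0); column heights now [0 2 2 2 0 0 0], max=2
Drop 2: L rot1 at col 4 lands with bottom-row=0; cleared 0 line(s) (total 0); column heights now [0 2 2 2 3 1 0], max=3
Drop 3: Z rot3 at col 2 lands with bottom-row=2; cleared 0 line(s) (total 0); column heights now [0 2 4 5 3 1 0], max=5
Test piece Z rot2 at col 2 (width 3): heights before test = [0 2 4 5 3 1 0]; fits = True

Answer: yes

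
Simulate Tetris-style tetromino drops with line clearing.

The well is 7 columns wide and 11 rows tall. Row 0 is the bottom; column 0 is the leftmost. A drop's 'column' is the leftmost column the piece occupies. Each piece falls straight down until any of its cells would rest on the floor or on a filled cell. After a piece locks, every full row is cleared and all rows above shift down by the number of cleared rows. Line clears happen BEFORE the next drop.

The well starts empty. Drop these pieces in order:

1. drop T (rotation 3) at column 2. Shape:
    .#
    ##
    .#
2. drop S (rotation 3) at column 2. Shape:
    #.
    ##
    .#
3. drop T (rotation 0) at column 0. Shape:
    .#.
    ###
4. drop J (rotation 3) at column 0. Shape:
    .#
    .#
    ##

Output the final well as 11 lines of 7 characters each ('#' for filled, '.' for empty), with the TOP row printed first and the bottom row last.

Drop 1: T rot3 at col 2 lands with bottom-row=0; cleared 0 line(s) (total 0); column heights now [0 0 2 3 0 0 0], max=3
Drop 2: S rot3 at col 2 lands with bottom-row=3; cleared 0 line(s) (total 0); column heights now [0 0 6 5 0 0 0], max=6
Drop 3: T rot0 at col 0 lands with bottom-row=6; cleared 0 line(s) (total 0); column heights now [7 8 7 5 0 0 0], max=8
Drop 4: J rot3 at col 0 lands with bottom-row=8; cleared 0 line(s) (total 0); column heights now [9 11 7 5 0 0 0], max=11

Answer: .#.....
.#.....
##.....
.#.....
###....
..#....
..##...
...#...
...#...
..##...
...#...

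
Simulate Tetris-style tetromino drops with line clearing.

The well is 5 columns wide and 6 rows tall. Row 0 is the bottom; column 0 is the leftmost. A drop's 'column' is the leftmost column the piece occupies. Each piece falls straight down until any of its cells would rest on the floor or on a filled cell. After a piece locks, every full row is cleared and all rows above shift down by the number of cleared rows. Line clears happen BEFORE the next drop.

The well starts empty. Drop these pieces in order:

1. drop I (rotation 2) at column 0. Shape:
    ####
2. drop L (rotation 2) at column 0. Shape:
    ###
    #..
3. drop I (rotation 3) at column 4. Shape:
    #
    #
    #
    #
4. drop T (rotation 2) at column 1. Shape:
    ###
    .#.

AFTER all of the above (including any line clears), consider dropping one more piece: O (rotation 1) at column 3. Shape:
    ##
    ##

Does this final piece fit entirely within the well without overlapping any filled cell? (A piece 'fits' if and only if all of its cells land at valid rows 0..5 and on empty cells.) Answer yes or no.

Drop 1: I rot2 at col 0 lands with bottom-row=0; cleared 0 line(s) (total 0); column heights now [1 1 1 1 0], max=1
Drop 2: L rot2 at col 0 lands with bottom-row=1; cleared 0 line(s) (total 0); column heights now [3 3 3 1 0], max=3
Drop 3: I rot3 at col 4 lands with bottom-row=0; cleared 1 line(s) (total 1); column heights now [2 2 2 0 3], max=3
Drop 4: T rot2 at col 1 lands with bottom-row=2; cleared 0 line(s) (total 1); column heights now [2 4 4 4 3], max=4
Test piece O rot1 at col 3 (width 2): heights before test = [2 4 4 4 3]; fits = True

Answer: yes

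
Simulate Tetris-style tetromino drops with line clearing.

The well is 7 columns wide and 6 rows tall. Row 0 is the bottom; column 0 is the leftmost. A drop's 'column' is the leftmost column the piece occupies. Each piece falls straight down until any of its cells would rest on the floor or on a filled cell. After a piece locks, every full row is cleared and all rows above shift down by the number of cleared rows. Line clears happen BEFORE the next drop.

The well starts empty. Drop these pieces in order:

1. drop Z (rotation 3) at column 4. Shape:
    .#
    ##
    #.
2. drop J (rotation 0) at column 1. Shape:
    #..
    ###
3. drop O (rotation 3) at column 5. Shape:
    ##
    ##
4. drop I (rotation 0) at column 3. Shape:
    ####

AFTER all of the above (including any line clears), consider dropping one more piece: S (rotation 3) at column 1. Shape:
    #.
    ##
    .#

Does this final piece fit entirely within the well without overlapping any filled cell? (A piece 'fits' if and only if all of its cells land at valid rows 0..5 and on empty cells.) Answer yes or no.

Drop 1: Z rot3 at col 4 lands with bottom-row=0; cleared 0 line(s) (total 0); column heights now [0 0 0 0 2 3 0], max=3
Drop 2: J rot0 at col 1 lands with bottom-row=0; cleared 0 line(s) (total 0); column heights now [0 2 1 1 2 3 0], max=3
Drop 3: O rot3 at col 5 lands with bottom-row=3; cleared 0 line(s) (total 0); column heights now [0 2 1 1 2 5 5], max=5
Drop 4: I rot0 at col 3 lands with bottom-row=5; cleared 0 line(s) (total 0); column heights now [0 2 1 6 6 6 6], max=6
Test piece S rot3 at col 1 (width 2): heights before test = [0 2 1 6 6 6 6]; fits = True

Answer: yes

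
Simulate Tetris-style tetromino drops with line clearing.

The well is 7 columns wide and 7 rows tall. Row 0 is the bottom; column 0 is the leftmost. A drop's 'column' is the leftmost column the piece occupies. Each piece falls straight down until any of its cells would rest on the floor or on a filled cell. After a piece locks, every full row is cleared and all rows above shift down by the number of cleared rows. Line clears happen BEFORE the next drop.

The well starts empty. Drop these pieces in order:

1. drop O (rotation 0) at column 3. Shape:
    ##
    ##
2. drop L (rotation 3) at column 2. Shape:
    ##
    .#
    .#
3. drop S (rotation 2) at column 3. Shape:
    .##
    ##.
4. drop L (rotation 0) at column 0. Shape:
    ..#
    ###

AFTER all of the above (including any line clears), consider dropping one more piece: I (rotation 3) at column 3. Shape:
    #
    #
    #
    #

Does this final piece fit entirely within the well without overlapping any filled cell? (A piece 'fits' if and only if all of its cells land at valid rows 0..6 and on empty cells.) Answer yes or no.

Answer: no

Derivation:
Drop 1: O rot0 at col 3 lands with bottom-row=0; cleared 0 line(s) (total 0); column heights now [0 0 0 2 2 0 0], max=2
Drop 2: L rot3 at col 2 lands with bottom-row=2; cleared 0 line(s) (total 0); column heights now [0 0 5 5 2 0 0], max=5
Drop 3: S rot2 at col 3 lands with bottom-row=5; cleared 0 line(s) (total 0); column heights now [0 0 5 6 7 7 0], max=7
Drop 4: L rot0 at col 0 lands with bottom-row=5; cleared 0 line(s) (total 0); column heights now [6 6 7 6 7 7 0], max=7
Test piece I rot3 at col 3 (width 1): heights before test = [6 6 7 6 7 7 0]; fits = False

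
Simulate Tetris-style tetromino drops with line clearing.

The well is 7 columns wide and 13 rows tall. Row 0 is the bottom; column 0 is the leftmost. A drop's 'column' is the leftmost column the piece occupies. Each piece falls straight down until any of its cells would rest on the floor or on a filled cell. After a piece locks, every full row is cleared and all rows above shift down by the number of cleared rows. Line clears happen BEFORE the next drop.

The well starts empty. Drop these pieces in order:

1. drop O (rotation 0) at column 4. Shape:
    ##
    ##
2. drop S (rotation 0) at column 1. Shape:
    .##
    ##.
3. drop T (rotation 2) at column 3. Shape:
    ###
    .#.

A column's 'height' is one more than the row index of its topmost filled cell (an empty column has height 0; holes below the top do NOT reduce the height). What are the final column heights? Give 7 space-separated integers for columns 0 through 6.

Drop 1: O rot0 at col 4 lands with bottom-row=0; cleared 0 line(s) (total 0); column heights now [0 0 0 0 2 2 0], max=2
Drop 2: S rot0 at col 1 lands with bottom-row=0; cleared 0 line(s) (total 0); column heights now [0 1 2 2 2 2 0], max=2
Drop 3: T rot2 at col 3 lands with bottom-row=2; cleared 0 line(s) (total 0); column heights now [0 1 2 4 4 4 0], max=4

Answer: 0 1 2 4 4 4 0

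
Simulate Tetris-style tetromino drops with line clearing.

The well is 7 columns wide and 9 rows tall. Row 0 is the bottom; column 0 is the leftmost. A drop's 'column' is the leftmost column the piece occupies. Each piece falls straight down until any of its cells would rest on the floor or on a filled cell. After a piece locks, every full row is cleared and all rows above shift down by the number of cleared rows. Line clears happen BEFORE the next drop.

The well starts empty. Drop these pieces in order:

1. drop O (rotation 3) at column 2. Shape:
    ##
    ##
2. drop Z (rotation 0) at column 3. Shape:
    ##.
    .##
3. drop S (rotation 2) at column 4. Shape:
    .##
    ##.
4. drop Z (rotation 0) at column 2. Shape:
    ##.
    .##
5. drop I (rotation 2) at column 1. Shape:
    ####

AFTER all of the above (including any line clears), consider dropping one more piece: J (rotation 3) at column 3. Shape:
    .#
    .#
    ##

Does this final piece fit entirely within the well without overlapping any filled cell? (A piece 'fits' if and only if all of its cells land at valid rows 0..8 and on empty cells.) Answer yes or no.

Answer: no

Derivation:
Drop 1: O rot3 at col 2 lands with bottom-row=0; cleared 0 line(s) (total 0); column heights now [0 0 2 2 0 0 0], max=2
Drop 2: Z rot0 at col 3 lands with bottom-row=1; cleared 0 line(s) (total 0); column heights now [0 0 2 3 3 2 0], max=3
Drop 3: S rot2 at col 4 lands with bottom-row=3; cleared 0 line(s) (total 0); column heights now [0 0 2 3 4 5 5], max=5
Drop 4: Z rot0 at col 2 lands with bottom-row=4; cleared 0 line(s) (total 0); column heights now [0 0 6 6 5 5 5], max=6
Drop 5: I rot2 at col 1 lands with bottom-row=6; cleared 0 line(s) (total 0); column heights now [0 7 7 7 7 5 5], max=7
Test piece J rot3 at col 3 (width 2): heights before test = [0 7 7 7 7 5 5]; fits = False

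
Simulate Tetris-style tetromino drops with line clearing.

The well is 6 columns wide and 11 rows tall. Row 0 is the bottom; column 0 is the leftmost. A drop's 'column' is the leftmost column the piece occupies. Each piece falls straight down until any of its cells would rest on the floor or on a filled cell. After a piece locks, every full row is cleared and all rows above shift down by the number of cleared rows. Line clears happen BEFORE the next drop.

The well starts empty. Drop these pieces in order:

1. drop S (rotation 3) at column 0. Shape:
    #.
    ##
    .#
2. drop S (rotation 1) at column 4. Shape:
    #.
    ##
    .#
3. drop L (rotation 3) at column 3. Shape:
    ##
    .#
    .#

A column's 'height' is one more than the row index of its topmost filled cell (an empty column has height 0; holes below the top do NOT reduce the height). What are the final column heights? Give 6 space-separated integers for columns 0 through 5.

Drop 1: S rot3 at col 0 lands with bottom-row=0; cleared 0 line(s) (total 0); column heights now [3 2 0 0 0 0], max=3
Drop 2: S rot1 at col 4 lands with bottom-row=0; cleared 0 line(s) (total 0); column heights now [3 2 0 0 3 2], max=3
Drop 3: L rot3 at col 3 lands with bottom-row=3; cleared 0 line(s) (total 0); column heights now [3 2 0 6 6 2], max=6

Answer: 3 2 0 6 6 2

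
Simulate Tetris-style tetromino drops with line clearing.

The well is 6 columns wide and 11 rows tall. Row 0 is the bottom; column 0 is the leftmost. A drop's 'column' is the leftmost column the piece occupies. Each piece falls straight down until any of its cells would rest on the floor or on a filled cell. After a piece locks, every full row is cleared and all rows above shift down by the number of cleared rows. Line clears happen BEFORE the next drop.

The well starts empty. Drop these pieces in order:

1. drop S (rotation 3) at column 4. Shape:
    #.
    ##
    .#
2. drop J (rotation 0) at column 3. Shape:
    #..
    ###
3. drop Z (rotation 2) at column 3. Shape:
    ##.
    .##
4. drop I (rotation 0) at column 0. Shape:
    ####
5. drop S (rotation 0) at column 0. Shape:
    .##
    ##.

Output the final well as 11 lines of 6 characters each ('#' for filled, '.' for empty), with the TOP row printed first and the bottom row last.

Answer: ......
......
.##...
##....
####..
...##.
...###
...###
....#.
....##
.....#

Derivation:
Drop 1: S rot3 at col 4 lands with bottom-row=0; cleared 0 line(s) (total 0); column heights now [0 0 0 0 3 2], max=3
Drop 2: J rot0 at col 3 lands with bottom-row=3; cleared 0 line(s) (total 0); column heights now [0 0 0 5 4 4], max=5
Drop 3: Z rot2 at col 3 lands with bottom-row=4; cleared 0 line(s) (total 0); column heights now [0 0 0 6 6 5], max=6
Drop 4: I rot0 at col 0 lands with bottom-row=6; cleared 0 line(s) (total 0); column heights now [7 7 7 7 6 5], max=7
Drop 5: S rot0 at col 0 lands with bottom-row=7; cleared 0 line(s) (total 0); column heights now [8 9 9 7 6 5], max=9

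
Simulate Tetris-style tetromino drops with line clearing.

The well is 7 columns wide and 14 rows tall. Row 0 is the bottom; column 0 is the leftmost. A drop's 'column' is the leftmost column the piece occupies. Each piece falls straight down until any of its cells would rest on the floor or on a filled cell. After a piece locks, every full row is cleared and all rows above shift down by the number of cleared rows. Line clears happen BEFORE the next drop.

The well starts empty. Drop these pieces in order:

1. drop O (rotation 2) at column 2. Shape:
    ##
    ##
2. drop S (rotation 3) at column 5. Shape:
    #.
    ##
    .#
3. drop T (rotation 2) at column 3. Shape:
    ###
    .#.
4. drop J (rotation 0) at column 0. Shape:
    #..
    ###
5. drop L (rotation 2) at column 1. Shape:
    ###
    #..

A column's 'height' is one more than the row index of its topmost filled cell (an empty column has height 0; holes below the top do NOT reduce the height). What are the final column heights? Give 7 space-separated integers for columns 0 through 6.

Drop 1: O rot2 at col 2 lands with bottom-row=0; cleared 0 line(s) (total 0); column heights now [0 0 2 2 0 0 0], max=2
Drop 2: S rot3 at col 5 lands with bottom-row=0; cleared 0 line(s) (total 0); column heights now [0 0 2 2 0 3 2], max=3
Drop 3: T rot2 at col 3 lands with bottom-row=2; cleared 0 line(s) (total 0); column heights now [0 0 2 4 4 4 2], max=4
Drop 4: J rot0 at col 0 lands with bottom-row=2; cleared 0 line(s) (total 0); column heights now [4 3 3 4 4 4 2], max=4
Drop 5: L rot2 at col 1 lands with bottom-row=3; cleared 0 line(s) (total 0); column heights now [4 5 5 5 4 4 2], max=5

Answer: 4 5 5 5 4 4 2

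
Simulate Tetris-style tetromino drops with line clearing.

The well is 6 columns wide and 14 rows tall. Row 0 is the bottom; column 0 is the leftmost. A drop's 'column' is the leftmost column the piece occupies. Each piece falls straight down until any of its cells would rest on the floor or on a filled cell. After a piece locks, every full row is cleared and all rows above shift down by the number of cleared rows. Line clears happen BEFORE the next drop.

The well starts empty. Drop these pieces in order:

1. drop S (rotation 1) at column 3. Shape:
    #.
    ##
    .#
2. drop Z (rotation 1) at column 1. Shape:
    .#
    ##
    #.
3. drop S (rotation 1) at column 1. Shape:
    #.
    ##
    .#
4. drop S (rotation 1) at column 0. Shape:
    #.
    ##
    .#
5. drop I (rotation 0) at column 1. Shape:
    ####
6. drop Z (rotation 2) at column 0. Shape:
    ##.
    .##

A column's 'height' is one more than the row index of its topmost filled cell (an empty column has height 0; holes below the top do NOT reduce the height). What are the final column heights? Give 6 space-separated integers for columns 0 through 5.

Drop 1: S rot1 at col 3 lands with bottom-row=0; cleared 0 line(s) (total 0); column heights now [0 0 0 3 2 0], max=3
Drop 2: Z rot1 at col 1 lands with bottom-row=0; cleared 0 line(s) (total 0); column heights now [0 2 3 3 2 0], max=3
Drop 3: S rot1 at col 1 lands with bottom-row=3; cleared 0 line(s) (total 0); column heights now [0 6 5 3 2 0], max=6
Drop 4: S rot1 at col 0 lands with bottom-row=6; cleared 0 line(s) (total 0); column heights now [9 8 5 3 2 0], max=9
Drop 5: I rot0 at col 1 lands with bottom-row=8; cleared 0 line(s) (total 0); column heights now [9 9 9 9 9 0], max=9
Drop 6: Z rot2 at col 0 lands with bottom-row=9; cleared 0 line(s) (total 0); column heights now [11 11 10 9 9 0], max=11

Answer: 11 11 10 9 9 0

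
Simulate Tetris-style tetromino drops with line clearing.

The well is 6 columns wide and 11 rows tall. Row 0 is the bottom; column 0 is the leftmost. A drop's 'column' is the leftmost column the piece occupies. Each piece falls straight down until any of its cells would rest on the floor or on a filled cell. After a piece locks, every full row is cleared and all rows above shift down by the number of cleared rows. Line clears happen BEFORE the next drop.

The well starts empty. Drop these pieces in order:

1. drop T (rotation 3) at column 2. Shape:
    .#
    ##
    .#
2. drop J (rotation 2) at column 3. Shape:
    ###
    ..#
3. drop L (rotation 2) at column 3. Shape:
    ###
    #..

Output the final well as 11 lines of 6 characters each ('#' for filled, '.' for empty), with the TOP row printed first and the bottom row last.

Answer: ......
......
......
......
......
...###
...#..
...###
...#.#
..##..
...#..

Derivation:
Drop 1: T rot3 at col 2 lands with bottom-row=0; cleared 0 line(s) (total 0); column heights now [0 0 2 3 0 0], max=3
Drop 2: J rot2 at col 3 lands with bottom-row=2; cleared 0 line(s) (total 0); column heights now [0 0 2 4 4 4], max=4
Drop 3: L rot2 at col 3 lands with bottom-row=4; cleared 0 line(s) (total 0); column heights now [0 0 2 6 6 6], max=6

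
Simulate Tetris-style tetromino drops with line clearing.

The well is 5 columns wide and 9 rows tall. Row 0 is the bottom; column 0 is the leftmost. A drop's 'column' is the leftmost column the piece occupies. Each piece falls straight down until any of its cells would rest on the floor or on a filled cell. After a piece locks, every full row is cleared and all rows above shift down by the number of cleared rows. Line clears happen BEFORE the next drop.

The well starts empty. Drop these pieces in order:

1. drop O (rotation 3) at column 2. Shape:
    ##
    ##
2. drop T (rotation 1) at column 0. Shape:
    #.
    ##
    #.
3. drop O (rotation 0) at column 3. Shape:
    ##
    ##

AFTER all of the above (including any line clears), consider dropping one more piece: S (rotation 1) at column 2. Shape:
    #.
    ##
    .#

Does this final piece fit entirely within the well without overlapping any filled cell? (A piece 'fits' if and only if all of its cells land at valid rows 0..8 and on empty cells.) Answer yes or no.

Drop 1: O rot3 at col 2 lands with bottom-row=0; cleared 0 line(s) (total 0); column heights now [0 0 2 2 0], max=2
Drop 2: T rot1 at col 0 lands with bottom-row=0; cleared 0 line(s) (total 0); column heights now [3 2 2 2 0], max=3
Drop 3: O rot0 at col 3 lands with bottom-row=2; cleared 0 line(s) (total 0); column heights now [3 2 2 4 4], max=4
Test piece S rot1 at col 2 (width 2): heights before test = [3 2 2 4 4]; fits = True

Answer: yes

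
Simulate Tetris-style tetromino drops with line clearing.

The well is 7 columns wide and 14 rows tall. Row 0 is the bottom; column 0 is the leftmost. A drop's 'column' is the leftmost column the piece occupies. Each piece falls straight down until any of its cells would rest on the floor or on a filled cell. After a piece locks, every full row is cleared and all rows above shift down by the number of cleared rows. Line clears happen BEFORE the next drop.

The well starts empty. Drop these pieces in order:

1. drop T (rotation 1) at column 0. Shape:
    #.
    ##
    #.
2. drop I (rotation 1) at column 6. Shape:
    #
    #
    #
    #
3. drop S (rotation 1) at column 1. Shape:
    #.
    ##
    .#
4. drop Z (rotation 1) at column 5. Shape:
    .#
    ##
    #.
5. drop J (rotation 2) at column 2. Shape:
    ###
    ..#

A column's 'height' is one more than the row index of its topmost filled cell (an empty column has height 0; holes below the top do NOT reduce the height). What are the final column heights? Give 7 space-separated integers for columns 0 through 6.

Answer: 3 4 4 4 4 5 6

Derivation:
Drop 1: T rot1 at col 0 lands with bottom-row=0; cleared 0 line(s) (total 0); column heights now [3 2 0 0 0 0 0], max=3
Drop 2: I rot1 at col 6 lands with bottom-row=0; cleared 0 line(s) (total 0); column heights now [3 2 0 0 0 0 4], max=4
Drop 3: S rot1 at col 1 lands with bottom-row=1; cleared 0 line(s) (total 0); column heights now [3 4 3 0 0 0 4], max=4
Drop 4: Z rot1 at col 5 lands with bottom-row=3; cleared 0 line(s) (total 0); column heights now [3 4 3 0 0 5 6], max=6
Drop 5: J rot2 at col 2 lands with bottom-row=2; cleared 0 line(s) (total 0); column heights now [3 4 4 4 4 5 6], max=6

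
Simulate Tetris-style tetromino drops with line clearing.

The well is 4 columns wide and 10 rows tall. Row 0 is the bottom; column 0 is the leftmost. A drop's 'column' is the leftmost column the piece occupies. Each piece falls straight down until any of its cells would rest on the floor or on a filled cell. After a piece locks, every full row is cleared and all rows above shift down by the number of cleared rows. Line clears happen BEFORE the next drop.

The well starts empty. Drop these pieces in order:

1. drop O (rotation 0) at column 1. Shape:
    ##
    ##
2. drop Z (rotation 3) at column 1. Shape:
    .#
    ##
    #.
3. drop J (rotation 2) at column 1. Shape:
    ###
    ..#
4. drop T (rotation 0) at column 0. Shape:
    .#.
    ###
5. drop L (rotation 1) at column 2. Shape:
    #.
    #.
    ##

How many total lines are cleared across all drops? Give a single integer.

Answer: 0

Derivation:
Drop 1: O rot0 at col 1 lands with bottom-row=0; cleared 0 line(s) (total 0); column heights now [0 2 2 0], max=2
Drop 2: Z rot3 at col 1 lands with bottom-row=2; cleared 0 line(s) (total 0); column heights now [0 4 5 0], max=5
Drop 3: J rot2 at col 1 lands with bottom-row=4; cleared 0 line(s) (total 0); column heights now [0 6 6 6], max=6
Drop 4: T rot0 at col 0 lands with bottom-row=6; cleared 0 line(s) (total 0); column heights now [7 8 7 6], max=8
Drop 5: L rot1 at col 2 lands with bottom-row=7; cleared 0 line(s) (total 0); column heights now [7 8 10 8], max=10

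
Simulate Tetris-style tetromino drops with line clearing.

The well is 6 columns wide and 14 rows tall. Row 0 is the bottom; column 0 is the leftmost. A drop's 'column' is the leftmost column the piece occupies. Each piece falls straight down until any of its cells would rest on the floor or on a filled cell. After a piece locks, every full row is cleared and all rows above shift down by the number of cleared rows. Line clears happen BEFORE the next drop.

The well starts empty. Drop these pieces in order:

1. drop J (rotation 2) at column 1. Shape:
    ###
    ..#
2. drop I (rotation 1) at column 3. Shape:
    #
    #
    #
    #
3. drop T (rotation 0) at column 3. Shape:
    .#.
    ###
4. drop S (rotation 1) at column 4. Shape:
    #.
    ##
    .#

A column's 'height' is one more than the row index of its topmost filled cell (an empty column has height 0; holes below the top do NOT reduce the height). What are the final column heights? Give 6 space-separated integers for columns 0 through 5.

Drop 1: J rot2 at col 1 lands with bottom-row=0; cleared 0 line(s) (total 0); column heights now [0 2 2 2 0 0], max=2
Drop 2: I rot1 at col 3 lands with bottom-row=2; cleared 0 line(s) (total 0); column heights now [0 2 2 6 0 0], max=6
Drop 3: T rot0 at col 3 lands with bottom-row=6; cleared 0 line(s) (total 0); column heights now [0 2 2 7 8 7], max=8
Drop 4: S rot1 at col 4 lands with bottom-row=7; cleared 0 line(s) (total 0); column heights now [0 2 2 7 10 9], max=10

Answer: 0 2 2 7 10 9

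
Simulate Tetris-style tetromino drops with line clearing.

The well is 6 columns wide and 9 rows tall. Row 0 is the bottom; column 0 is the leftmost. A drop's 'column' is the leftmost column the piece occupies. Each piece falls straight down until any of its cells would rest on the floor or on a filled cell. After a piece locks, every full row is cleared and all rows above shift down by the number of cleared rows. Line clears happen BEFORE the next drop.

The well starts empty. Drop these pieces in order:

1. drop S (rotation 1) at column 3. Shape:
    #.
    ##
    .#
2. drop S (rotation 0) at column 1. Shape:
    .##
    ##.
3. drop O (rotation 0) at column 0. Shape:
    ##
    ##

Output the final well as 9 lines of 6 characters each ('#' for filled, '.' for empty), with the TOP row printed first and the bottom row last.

Drop 1: S rot1 at col 3 lands with bottom-row=0; cleared 0 line(s) (total 0); column heights now [0 0 0 3 2 0], max=3
Drop 2: S rot0 at col 1 lands with bottom-row=2; cleared 0 line(s) (total 0); column heights now [0 3 4 4 2 0], max=4
Drop 3: O rot0 at col 0 lands with bottom-row=3; cleared 0 line(s) (total 0); column heights now [5 5 4 4 2 0], max=5

Answer: ......
......
......
......
##....
####..
.###..
...##.
....#.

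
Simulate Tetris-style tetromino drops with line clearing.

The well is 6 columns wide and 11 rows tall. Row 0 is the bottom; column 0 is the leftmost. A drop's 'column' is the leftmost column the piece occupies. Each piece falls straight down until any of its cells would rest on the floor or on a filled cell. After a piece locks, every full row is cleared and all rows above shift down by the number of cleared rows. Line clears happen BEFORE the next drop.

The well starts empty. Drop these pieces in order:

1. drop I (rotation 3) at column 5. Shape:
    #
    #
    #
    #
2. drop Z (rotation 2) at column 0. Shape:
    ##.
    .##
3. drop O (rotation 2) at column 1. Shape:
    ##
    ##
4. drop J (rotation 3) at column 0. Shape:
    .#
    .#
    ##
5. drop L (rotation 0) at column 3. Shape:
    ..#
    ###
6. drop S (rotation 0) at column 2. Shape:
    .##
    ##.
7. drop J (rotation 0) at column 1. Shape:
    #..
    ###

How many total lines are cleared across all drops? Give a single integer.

Drop 1: I rot3 at col 5 lands with bottom-row=0; cleared 0 line(s) (total 0); column heights now [0 0 0 0 0 4], max=4
Drop 2: Z rot2 at col 0 lands with bottom-row=0; cleared 0 line(s) (total 0); column heights now [2 2 1 0 0 4], max=4
Drop 3: O rot2 at col 1 lands with bottom-row=2; cleared 0 line(s) (total 0); column heights now [2 4 4 0 0 4], max=4
Drop 4: J rot3 at col 0 lands with bottom-row=4; cleared 0 line(s) (total 0); column heights now [5 7 4 0 0 4], max=7
Drop 5: L rot0 at col 3 lands with bottom-row=4; cleared 0 line(s) (total 0); column heights now [5 7 4 5 5 6], max=7
Drop 6: S rot0 at col 2 lands with bottom-row=5; cleared 0 line(s) (total 0); column heights now [5 7 6 7 7 6], max=7
Drop 7: J rot0 at col 1 lands with bottom-row=7; cleared 0 line(s) (total 0); column heights now [5 9 8 8 7 6], max=9

Answer: 0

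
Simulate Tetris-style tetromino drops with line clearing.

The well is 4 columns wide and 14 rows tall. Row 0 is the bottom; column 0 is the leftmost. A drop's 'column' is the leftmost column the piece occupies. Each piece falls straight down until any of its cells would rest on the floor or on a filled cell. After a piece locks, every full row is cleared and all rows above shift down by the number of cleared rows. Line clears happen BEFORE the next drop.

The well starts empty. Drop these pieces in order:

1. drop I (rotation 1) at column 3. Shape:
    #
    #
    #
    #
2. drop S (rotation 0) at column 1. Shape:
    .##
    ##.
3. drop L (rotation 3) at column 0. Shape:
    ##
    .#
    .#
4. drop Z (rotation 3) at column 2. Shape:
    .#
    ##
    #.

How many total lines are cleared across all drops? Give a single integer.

Answer: 1

Derivation:
Drop 1: I rot1 at col 3 lands with bottom-row=0; cleared 0 line(s) (total 0); column heights now [0 0 0 4], max=4
Drop 2: S rot0 at col 1 lands with bottom-row=3; cleared 0 line(s) (total 0); column heights now [0 4 5 5], max=5
Drop 3: L rot3 at col 0 lands with bottom-row=4; cleared 0 line(s) (total 0); column heights now [7 7 5 5], max=7
Drop 4: Z rot3 at col 2 lands with bottom-row=5; cleared 1 line(s) (total 1); column heights now [0 6 6 7], max=7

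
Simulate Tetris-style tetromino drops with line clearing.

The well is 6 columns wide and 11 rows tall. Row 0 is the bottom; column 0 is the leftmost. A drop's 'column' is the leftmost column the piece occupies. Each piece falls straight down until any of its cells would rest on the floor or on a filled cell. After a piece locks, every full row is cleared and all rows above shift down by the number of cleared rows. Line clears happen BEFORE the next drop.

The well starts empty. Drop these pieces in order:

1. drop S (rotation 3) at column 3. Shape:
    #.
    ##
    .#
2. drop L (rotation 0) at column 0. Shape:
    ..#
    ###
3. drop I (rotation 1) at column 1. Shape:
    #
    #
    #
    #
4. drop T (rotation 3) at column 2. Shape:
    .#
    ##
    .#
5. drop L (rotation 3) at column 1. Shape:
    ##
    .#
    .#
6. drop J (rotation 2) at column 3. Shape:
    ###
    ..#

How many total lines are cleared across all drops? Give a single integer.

Drop 1: S rot3 at col 3 lands with bottom-row=0; cleared 0 line(s) (total 0); column heights now [0 0 0 3 2 0], max=3
Drop 2: L rot0 at col 0 lands with bottom-row=0; cleared 0 line(s) (total 0); column heights now [1 1 2 3 2 0], max=3
Drop 3: I rot1 at col 1 lands with bottom-row=1; cleared 0 line(s) (total 0); column heights now [1 5 2 3 2 0], max=5
Drop 4: T rot3 at col 2 lands with bottom-row=3; cleared 0 line(s) (total 0); column heights now [1 5 5 6 2 0], max=6
Drop 5: L rot3 at col 1 lands with bottom-row=5; cleared 0 line(s) (total 0); column heights now [1 8 8 6 2 0], max=8
Drop 6: J rot2 at col 3 lands with bottom-row=5; cleared 0 line(s) (total 0); column heights now [1 8 8 7 7 7], max=8

Answer: 0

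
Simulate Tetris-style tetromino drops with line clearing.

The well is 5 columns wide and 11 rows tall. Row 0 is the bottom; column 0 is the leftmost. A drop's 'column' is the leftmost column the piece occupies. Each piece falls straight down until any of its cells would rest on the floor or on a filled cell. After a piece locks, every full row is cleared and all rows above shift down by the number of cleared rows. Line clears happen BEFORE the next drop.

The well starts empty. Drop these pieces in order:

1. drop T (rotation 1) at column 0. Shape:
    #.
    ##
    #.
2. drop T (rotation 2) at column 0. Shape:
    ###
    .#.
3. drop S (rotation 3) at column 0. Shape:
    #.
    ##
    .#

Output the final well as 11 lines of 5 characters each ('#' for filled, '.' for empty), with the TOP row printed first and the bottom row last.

Drop 1: T rot1 at col 0 lands with bottom-row=0; cleared 0 line(s) (total 0); column heights now [3 2 0 0 0], max=3
Drop 2: T rot2 at col 0 lands with bottom-row=2; cleared 0 line(s) (total 0); column heights now [4 4 4 0 0], max=4
Drop 3: S rot3 at col 0 lands with bottom-row=4; cleared 0 line(s) (total 0); column heights now [7 6 4 0 0], max=7

Answer: .....
.....
.....
.....
#....
##...
.#...
###..
##...
##...
#....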